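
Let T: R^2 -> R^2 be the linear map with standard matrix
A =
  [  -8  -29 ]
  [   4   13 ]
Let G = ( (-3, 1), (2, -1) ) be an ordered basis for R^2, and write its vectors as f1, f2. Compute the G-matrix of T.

Let P have columns f1, f2. Then [T]_G = P^(-1) A P.
Here det P = 1, so P^(-1) is integer; computing A P first and then P^(-1)(A P) gives [[3, -3], [2, 2]].

[[3, -3], [2, 2]]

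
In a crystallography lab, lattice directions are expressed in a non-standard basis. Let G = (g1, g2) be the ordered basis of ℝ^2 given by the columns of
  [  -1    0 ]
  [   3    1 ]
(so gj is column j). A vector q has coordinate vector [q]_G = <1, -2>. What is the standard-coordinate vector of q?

The coordinates say q = g1 - 2g2; adding the scaled basis vectors gives <-1, 1>.

<-1, 1>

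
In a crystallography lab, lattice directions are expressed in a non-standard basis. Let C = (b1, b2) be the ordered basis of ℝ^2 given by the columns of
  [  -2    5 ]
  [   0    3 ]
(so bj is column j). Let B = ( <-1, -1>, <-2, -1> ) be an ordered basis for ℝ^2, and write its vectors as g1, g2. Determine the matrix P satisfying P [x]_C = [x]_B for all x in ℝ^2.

Column j of P is [bj]_B, since P maps C-coordinates to B-coordinates.
Expressing b1 in B: b1 = -2g1 + 2g2, so column 1 of P is <-2, 2>.
Doing the same for each bj gives P = [[-2, -1], [2, -2]].

[[-2, -1], [2, -2]]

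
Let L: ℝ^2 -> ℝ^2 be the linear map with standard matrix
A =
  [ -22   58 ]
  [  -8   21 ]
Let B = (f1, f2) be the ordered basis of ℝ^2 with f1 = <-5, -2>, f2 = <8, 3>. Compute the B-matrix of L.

[[-2, 2], [-2, 1]]

With P the matrix whose columns are f1, f2, [L]_B = P^(-1) A P.
Column by column: L(f1) = A f1 = <-6, -2>; its B-coordinates <-2, -2> give column 1.
Continuing for each basis vector yields [L]_B = [[-2, 2], [-2, 1]].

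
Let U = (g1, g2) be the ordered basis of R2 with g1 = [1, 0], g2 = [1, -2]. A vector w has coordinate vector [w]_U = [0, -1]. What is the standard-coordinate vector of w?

[-1, 2]

By definition w = 0·g1 - g2.
Summing componentwise gives [-1, 2].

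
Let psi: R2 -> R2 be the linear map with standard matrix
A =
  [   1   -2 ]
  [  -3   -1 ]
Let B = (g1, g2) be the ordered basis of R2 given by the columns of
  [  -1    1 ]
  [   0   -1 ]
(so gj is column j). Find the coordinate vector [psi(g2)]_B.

Column 2 of [psi]_B is the B-coordinate vector of psi(g2).
In standard coordinates psi(g2) = A g2 = (3, -2).
Converting to B: (3, -2) = -g1 + 2g2, so the coordinate vector is (-1, 2).

(-1, 2)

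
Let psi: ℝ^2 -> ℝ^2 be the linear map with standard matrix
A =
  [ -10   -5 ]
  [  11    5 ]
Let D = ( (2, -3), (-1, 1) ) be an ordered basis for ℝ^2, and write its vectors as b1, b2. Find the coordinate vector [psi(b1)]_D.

(-2, 1)

Compute psi(b1) = A b1 = (-5, 7) in standard coordinates.
Then write this in D-coordinates: solve for y in y_1 b1 + y_2 b2 = (-5, 7).
This gives y = (-2, 1), which is column 1 of [psi]_D.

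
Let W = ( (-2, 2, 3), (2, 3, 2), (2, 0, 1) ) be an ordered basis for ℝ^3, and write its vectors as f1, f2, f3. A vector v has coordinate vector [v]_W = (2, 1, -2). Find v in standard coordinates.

The coordinates say v = 2f1 + f2 - 2f3; adding the scaled basis vectors gives (-6, 7, 6).

(-6, 7, 6)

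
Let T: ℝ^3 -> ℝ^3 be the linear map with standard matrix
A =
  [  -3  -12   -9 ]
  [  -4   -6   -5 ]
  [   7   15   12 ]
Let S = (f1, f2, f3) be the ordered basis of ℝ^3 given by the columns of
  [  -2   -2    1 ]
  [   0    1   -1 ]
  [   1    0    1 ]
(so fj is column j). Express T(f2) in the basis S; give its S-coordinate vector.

[1, 2, 0]

Column 2 of [T]_S is the S-coordinate vector of T(f2).
In standard coordinates T(f2) = A f2 = [-6, 2, 1].
Converting to S: [-6, 2, 1] = f1 + 2f2 + 0·f3, so the coordinate vector is [1, 2, 0].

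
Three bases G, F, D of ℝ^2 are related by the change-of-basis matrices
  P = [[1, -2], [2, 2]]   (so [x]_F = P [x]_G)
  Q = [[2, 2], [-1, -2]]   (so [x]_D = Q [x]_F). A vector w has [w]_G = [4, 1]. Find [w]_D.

Composing the changes, [w]_D = Q P [w]_G.
Q P = [[6, 0], [-5, -2]]; applying this to [4, 1] gives [24, -22].

[24, -22]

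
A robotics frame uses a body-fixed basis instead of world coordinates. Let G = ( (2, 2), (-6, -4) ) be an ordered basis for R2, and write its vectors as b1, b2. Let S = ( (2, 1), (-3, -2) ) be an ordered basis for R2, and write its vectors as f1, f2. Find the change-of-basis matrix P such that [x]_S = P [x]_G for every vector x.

[[-2, 0], [-2, 2]]

Take x = bj: its G-coordinates are the j-th standard unit vector, so P e_j — column j of P — equals [bj]_S.
b1 = -2f1 - 2f2, giving column 1 = (-2, -2); repeating for each j gives P = [[-2, 0], [-2, 2]].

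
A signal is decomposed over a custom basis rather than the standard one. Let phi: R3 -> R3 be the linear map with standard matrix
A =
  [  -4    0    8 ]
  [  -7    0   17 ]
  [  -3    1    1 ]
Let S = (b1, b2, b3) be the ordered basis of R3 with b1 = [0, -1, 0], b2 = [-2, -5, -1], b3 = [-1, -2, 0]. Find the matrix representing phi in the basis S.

[[-1, 3, 2], [1, 0, -1], [-2, 0, -2]]

With P the matrix whose columns are b1, ..., b3, [phi]_S = P^(-1) A P.
Column by column: phi(b1) = A b1 = [0, 0, -1]; its S-coordinates [-1, 1, -2] give column 1.
Continuing for each basis vector yields [phi]_S = [[-1, 3, 2], [1, 0, -1], [-2, 0, -2]].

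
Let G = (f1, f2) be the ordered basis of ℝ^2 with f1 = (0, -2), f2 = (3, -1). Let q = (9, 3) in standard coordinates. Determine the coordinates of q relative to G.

(-3, 3)

[q]_G is the unique c with M c = q, where M has columns f1, f2.
System: 0c_1 + 3c_2 = 9, -2c_1 - c_2 = 3; solving gives c_1 = -3, c_2 = 3.
Check: -3f1 + 3f2 = (9, 3).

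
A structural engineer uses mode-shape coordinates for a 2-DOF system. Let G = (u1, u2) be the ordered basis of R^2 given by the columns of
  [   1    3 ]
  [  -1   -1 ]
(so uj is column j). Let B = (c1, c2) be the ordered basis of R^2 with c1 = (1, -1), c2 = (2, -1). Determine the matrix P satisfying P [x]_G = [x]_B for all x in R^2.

[[1, -1], [0, 2]]

Take x = uj: its G-coordinates are the j-th standard unit vector, so P e_j — column j of P — equals [uj]_B.
u1 = c1 + 0·c2, giving column 1 = (1, 0); repeating for each j gives P = [[1, -1], [0, 2]].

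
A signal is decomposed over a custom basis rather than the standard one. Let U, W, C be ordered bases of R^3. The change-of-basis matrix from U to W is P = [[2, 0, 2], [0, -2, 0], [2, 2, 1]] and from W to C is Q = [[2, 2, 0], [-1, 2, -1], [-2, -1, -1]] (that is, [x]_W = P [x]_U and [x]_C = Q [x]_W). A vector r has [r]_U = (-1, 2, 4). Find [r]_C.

Composing the changes, [r]_C = Q P [r]_U.
Q P = [[4, -4, 4], [-4, -6, -3], [-6, 0, -5]]; applying this to (-1, 2, 4) gives (4, -20, -14).

(4, -20, -14)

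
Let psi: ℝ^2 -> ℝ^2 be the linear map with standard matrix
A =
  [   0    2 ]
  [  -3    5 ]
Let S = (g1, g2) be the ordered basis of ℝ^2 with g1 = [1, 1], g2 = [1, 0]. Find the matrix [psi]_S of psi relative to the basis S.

The j-th column of [psi]_S is [psi(gj)]_S.
psi(g1) = A g1 = [2, 2] = 2g1 + 0·g2, so column 1 is [2, 0].
Repeating for g2 and assembling the columns gives [[2, -3], [0, 3]].

[[2, -3], [0, 3]]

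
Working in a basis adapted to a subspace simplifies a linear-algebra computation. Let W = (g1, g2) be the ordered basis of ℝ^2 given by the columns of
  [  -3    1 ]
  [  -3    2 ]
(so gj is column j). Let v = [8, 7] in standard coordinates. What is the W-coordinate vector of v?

[-3, -1]

[v]_W is the unique c with M c = v, where M has columns g1, g2.
System: -3c_1 + c_2 = 8, -3c_1 + 2c_2 = 7; solving gives c_1 = -3, c_2 = -1.
Check: -3g1 - g2 = [8, 7].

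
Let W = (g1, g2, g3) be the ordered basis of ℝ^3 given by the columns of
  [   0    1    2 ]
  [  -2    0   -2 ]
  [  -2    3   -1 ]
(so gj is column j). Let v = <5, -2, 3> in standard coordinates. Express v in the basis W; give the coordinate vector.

Write v = c_1 g1 + ... + c_3 g3 and solve for the c_i.
Gaussian elimination on [M | v] yields c = (-1, 1, 2).
Check: -g1 + g2 + 2g3 = <5, -2, 3>.

<-1, 1, 2>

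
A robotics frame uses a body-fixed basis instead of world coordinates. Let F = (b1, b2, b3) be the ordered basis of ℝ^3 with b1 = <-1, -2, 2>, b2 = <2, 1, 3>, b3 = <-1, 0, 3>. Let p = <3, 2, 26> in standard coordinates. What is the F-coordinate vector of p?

We seek scalars with c_1 b1 + ... + c_3 b3 = p; equivalently solve M c = p where the columns of M are b1, ..., b3.
Solving this 3x3 system gives c = (1, 4, 4).
Check: b1 + 4b2 + 4b3 = <3, 2, 26>.

<1, 4, 4>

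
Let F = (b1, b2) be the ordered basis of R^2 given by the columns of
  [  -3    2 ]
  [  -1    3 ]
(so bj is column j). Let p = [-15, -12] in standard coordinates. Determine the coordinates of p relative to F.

[3, -3]

Write p = c_1 b1 + c_2 b2 and solve for the c_i.
System: -3c_1 + 2c_2 = -15, -c_1 + 3c_2 = -12; solving gives c_1 = 3, c_2 = -3.
Check: 3b1 - 3b2 = [-15, -12].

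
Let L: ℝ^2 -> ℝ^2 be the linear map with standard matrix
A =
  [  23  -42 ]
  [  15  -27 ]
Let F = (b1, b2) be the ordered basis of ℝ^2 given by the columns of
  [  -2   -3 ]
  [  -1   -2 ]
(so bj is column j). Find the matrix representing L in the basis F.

Let P have columns b1, b2. Then [L]_F = P^(-1) A P.
Here det P = 1, so P^(-1) is integer; computing A P first and then P^(-1)(A P) gives [[-1, -3], [2, -3]].

[[-1, -3], [2, -3]]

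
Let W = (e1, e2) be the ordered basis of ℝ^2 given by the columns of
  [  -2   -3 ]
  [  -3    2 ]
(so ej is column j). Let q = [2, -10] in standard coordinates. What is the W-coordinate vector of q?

[2, -2]

[q]_W is the unique c with M c = q, where M has columns e1, e2.
System: -2c_1 - 3c_2 = 2, -3c_1 + 2c_2 = -10; solving gives c_1 = 2, c_2 = -2.
Check: 2e1 - 2e2 = [2, -10].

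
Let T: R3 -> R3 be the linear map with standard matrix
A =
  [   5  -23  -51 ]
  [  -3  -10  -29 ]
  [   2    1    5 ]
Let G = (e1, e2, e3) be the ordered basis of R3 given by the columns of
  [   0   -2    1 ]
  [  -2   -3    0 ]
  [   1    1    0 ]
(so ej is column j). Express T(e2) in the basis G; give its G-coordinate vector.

Compute T(e2) = A e2 = [8, 7, -2] in standard coordinates.
Then write this in G-coordinates: solve for y in y_1 e1 + ... + y_3 e3 = [8, 7, -2].
This gives y = [1, -3, 2], which is column 2 of [T]_G.

[1, -3, 2]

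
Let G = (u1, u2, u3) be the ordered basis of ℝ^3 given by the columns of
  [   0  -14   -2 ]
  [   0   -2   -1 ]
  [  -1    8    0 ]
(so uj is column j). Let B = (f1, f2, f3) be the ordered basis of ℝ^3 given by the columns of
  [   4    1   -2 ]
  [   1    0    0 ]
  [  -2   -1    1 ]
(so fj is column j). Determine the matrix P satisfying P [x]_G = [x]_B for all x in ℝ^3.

Let M have columns uj and N have columns fj. Then for every x, N [x]_B = x = M [x]_G, so P = N^(-1) M.
Since det N = 1, N^(-1) has integer entries; multiplying gives P = [[0, -2, -1], [2, -2, 2], [1, 2, 0]].

[[0, -2, -1], [2, -2, 2], [1, 2, 0]]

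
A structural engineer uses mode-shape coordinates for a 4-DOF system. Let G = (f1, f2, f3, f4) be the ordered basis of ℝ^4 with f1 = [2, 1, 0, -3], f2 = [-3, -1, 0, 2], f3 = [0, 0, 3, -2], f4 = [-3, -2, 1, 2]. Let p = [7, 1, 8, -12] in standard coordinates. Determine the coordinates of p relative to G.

[p]_G is the unique c with M c = p, where M has columns f1, ..., f4.
Row-reducing the augmented matrix [M | p] gives c = (2, -3, 2, 2).
Check: 2f1 - 3f2 + 2f3 + 2f4 = [7, 1, 8, -12].

[2, -3, 2, 2]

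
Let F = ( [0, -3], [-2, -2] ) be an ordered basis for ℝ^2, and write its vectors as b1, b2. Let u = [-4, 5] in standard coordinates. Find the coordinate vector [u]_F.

Write u = c_1 b1 + c_2 b2 and solve for the c_i.
System: 0c_1 - 2c_2 = -4, -3c_1 - 2c_2 = 5; solving gives c_1 = -3, c_2 = 2.
Check: -3b1 + 2b2 = [-4, 5].

[-3, 2]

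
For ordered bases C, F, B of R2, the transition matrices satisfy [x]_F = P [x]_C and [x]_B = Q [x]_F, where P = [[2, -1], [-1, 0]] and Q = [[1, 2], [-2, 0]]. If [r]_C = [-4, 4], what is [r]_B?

[-4, 24]

First [r]_F = P [r]_C = [-12, 4].
Then [r]_B = Q [r]_F = [-4, 24].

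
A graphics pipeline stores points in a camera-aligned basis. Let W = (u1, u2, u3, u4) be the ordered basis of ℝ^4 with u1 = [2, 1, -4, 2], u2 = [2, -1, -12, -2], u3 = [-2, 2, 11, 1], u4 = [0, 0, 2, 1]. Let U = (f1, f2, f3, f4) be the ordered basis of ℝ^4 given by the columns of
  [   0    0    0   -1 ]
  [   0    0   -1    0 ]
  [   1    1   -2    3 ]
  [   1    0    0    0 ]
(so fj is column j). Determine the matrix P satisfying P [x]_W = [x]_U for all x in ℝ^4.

[[2, -2, 1, 1], [-2, -2, 0, 1], [-1, 1, -2, 0], [-2, -2, 2, 0]]

Take x = uj: its W-coordinates are the j-th standard unit vector, so P e_j — column j of P — equals [uj]_U.
u1 = 2f1 - 2f2 - f3 - 2f4, giving column 1 = [2, -2, -1, -2]; repeating for each j gives P = [[2, -2, 1, 1], [-2, -2, 0, 1], [-1, 1, -2, 0], [-2, -2, 2, 0]].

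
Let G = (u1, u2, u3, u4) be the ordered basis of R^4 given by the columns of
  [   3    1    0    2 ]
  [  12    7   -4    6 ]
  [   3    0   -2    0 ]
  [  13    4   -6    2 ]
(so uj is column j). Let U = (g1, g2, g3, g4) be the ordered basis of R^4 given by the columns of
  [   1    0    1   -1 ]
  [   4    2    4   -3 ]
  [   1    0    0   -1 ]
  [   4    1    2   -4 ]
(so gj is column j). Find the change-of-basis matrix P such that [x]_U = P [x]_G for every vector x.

[[1, -1, -2, 2], [1, 2, -2, -2], [0, 1, 2, 2], [-2, -1, 0, 2]]

Take x = uj: its G-coordinates are the j-th standard unit vector, so P e_j — column j of P — equals [uj]_U.
u1 = g1 + g2 + 0·g3 - 2g4, giving column 1 = [1, 1, 0, -2]; repeating for each j gives P = [[1, -1, -2, 2], [1, 2, -2, -2], [0, 1, 2, 2], [-2, -1, 0, 2]].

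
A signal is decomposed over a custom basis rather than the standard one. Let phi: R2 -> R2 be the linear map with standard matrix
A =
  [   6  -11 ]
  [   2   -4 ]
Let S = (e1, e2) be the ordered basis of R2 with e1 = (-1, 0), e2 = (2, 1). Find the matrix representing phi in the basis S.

The j-th column of [phi]_S is [phi(ej)]_S.
phi(e1) = A e1 = (-6, -2) = 2e1 - 2e2, so column 1 is (2, -2).
Repeating for e2 and assembling the columns gives [[2, -1], [-2, 0]].

[[2, -1], [-2, 0]]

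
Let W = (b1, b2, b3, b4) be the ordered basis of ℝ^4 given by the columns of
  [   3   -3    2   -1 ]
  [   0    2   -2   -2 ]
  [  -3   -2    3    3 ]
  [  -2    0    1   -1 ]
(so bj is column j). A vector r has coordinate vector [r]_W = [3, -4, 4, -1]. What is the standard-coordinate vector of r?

[30, -14, 8, -1]

r = M [r]_W, where M has columns b1, ..., b4.
Carrying out the matrix-vector product, r = [30, -14, 8, -1].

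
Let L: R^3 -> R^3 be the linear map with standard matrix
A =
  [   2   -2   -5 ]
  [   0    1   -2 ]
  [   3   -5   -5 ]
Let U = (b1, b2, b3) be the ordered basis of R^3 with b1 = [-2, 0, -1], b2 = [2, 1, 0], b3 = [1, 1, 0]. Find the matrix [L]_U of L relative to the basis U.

The j-th column of [L]_U is [L(bj)]_U.
L(b1) = A b1 = [1, 2, -1] = b1 + b2 + b3, so column 1 is [1, 1, 1].
Repeating for b2, b3 and assembling the columns gives [[1, -1, 2], [1, -1, 3], [1, 2, -2]].

[[1, -1, 2], [1, -1, 3], [1, 2, -2]]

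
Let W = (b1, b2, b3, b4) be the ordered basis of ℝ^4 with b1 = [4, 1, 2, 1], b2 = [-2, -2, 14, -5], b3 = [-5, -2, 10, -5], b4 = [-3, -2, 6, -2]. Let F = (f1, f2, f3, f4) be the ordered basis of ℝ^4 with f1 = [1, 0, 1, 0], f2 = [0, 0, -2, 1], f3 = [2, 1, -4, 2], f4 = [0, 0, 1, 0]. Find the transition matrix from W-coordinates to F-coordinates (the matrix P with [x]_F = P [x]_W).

Take x = bj: its W-coordinates are the j-th standard unit vector, so P e_j — column j of P — equals [bj]_F.
b1 = 2f1 - f2 + f3 + 2f4, giving column 1 = [2, -1, 1, 2]; repeating for each j gives P = [[2, 2, -1, 1], [-1, -1, -1, 2], [1, -2, -2, -2], [2, 2, 1, 1]].

[[2, 2, -1, 1], [-1, -1, -1, 2], [1, -2, -2, -2], [2, 2, 1, 1]]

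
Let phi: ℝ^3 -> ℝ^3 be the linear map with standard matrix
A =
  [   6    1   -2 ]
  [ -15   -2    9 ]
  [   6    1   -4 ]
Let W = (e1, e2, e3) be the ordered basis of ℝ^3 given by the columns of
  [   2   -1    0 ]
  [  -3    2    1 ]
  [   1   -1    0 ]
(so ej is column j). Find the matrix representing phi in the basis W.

Let P have columns e1, ..., e3. Then [phi]_W = P^(-1) A P.
Here det P = 1, so P^(-1) is integer; computing A P first and then P^(-1)(A P) gives [[2, -2, 0], [-3, -2, -1], [-3, 0, 0]].

[[2, -2, 0], [-3, -2, -1], [-3, 0, 0]]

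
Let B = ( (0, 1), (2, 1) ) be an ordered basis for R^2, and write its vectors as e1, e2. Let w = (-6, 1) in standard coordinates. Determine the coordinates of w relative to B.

[w]_B is the unique c with M c = w, where M has columns e1, e2.
System: 0c_1 + 2c_2 = -6, c_1 + c_2 = 1; solving gives c_1 = 4, c_2 = -3.
Check: 4e1 - 3e2 = (-6, 1).

(4, -3)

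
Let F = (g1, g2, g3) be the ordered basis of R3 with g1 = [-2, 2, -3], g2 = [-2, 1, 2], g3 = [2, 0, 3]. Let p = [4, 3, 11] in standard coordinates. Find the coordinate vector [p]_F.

We seek scalars with c_1 g1 + ... + c_3 g3 = p; equivalently solve M c = p where the columns of M are g1, ..., g3.
Solving this 3x3 system gives c = (1, 1, 4).
Check: g1 + g2 + 4g3 = [4, 3, 11].

[1, 1, 4]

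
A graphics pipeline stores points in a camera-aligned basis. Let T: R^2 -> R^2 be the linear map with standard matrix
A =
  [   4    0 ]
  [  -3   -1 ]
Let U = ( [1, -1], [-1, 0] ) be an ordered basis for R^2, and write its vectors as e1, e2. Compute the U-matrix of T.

[[2, -3], [-2, 1]]

With P the matrix whose columns are e1, e2, [T]_U = P^(-1) A P.
Column by column: T(e1) = A e1 = [4, -2]; its U-coordinates [2, -2] give column 1.
Continuing for each basis vector yields [T]_U = [[2, -3], [-2, 1]].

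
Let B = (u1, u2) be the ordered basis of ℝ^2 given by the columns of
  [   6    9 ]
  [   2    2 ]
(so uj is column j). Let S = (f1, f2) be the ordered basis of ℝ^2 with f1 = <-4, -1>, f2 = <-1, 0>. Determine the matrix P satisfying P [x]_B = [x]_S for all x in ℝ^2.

[[-2, -2], [2, -1]]

Take x = uj: its B-coordinates are the j-th standard unit vector, so P e_j — column j of P — equals [uj]_S.
u1 = -2f1 + 2f2, giving column 1 = <-2, 2>; repeating for each j gives P = [[-2, -2], [2, -1]].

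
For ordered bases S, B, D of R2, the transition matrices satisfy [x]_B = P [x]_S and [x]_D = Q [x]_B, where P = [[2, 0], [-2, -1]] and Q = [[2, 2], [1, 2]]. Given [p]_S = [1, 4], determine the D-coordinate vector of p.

Composing the changes, [p]_D = Q P [p]_S.
Q P = [[0, -2], [-2, -2]]; applying this to [1, 4] gives [-8, -10].

[-8, -10]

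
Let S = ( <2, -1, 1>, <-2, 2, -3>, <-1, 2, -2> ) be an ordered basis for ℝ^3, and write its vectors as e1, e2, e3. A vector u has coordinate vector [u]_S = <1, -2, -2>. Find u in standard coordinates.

<8, -9, 11>

The coordinates say u = e1 - 2e2 - 2e3; adding the scaled basis vectors gives <8, -9, 11>.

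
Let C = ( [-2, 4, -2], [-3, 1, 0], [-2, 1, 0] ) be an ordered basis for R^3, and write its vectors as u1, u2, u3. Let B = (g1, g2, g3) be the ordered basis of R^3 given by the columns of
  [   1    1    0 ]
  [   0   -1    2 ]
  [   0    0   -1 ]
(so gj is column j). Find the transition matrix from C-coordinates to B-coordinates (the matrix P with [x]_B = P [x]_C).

[[-2, -2, -1], [0, -1, -1], [2, 0, 0]]

Take x = uj: its C-coordinates are the j-th standard unit vector, so P e_j — column j of P — equals [uj]_B.
u1 = -2g1 + 0·g2 + 2g3, giving column 1 = [-2, 0, 2]; repeating for each j gives P = [[-2, -2, -1], [0, -1, -1], [2, 0, 0]].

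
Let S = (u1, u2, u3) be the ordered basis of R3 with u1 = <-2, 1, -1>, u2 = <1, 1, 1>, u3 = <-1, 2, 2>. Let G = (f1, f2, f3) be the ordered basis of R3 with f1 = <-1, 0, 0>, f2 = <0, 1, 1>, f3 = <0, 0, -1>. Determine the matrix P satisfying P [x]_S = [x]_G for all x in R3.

[[2, -1, 1], [1, 1, 2], [2, 0, 0]]

Column j of P is [uj]_G, since P maps S-coordinates to G-coordinates.
Expressing u1 in G: u1 = 2f1 + f2 + 2f3, so column 1 of P is <2, 1, 2>.
Doing the same for each uj gives P = [[2, -1, 1], [1, 1, 2], [2, 0, 0]].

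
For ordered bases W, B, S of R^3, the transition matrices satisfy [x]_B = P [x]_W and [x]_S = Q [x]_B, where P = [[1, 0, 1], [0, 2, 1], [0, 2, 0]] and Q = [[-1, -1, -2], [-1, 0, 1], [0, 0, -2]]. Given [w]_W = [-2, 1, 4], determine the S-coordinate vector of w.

Apply P to get B-coordinates [2, 6, 2], then Q to get S-coordinates.
The result is [w]_S = [-12, 0, -4].

[-12, 0, -4]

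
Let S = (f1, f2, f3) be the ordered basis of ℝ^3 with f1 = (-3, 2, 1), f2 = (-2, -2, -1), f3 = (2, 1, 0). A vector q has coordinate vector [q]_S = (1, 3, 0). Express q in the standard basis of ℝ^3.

(-9, -4, -2)

The coordinates say q = f1 + 3f2 + 0·f3; adding the scaled basis vectors gives (-9, -4, -2).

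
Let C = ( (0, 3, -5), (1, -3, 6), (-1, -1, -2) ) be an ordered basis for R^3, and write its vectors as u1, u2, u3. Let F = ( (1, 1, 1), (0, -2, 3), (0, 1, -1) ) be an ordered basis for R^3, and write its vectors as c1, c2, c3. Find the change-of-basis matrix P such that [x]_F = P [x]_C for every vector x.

[[0, 1, -1], [-2, 1, -1], [-1, -2, -2]]

Let M have columns uj and N have columns cj. Then for every x, N [x]_F = x = M [x]_C, so P = N^(-1) M.
Since det N = -1, N^(-1) has integer entries; multiplying gives P = [[0, 1, -1], [-2, 1, -1], [-1, -2, -2]].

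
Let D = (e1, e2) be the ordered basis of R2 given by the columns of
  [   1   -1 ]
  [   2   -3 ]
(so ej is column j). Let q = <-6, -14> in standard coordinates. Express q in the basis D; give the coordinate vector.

<-4, 2>

We seek scalars with c_1 e1 + c_2 e2 = q; equivalently solve M c = q where the columns of M are e1, e2.
System: c_1 - c_2 = -6, 2c_1 - 3c_2 = -14; solving gives c_1 = -4, c_2 = 2.
Check: -4e1 + 2e2 = <-6, -14>.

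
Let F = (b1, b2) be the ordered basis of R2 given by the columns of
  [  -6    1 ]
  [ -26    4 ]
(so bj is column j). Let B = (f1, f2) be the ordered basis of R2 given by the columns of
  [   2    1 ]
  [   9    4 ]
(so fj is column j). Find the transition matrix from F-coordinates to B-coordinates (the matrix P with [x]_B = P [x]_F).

[[-2, 0], [-2, 1]]

Column j of P is [bj]_B, since P maps F-coordinates to B-coordinates.
Expressing b1 in B: b1 = -2f1 - 2f2, so column 1 of P is [-2, -2].
Doing the same for each bj gives P = [[-2, 0], [-2, 1]].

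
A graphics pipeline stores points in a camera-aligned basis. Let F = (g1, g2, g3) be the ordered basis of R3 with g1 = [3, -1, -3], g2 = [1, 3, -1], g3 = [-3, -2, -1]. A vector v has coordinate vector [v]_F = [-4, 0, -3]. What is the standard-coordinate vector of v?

By definition v = -4g1 + 0·g2 - 3g3.
Summing componentwise gives [-3, 10, 15].

[-3, 10, 15]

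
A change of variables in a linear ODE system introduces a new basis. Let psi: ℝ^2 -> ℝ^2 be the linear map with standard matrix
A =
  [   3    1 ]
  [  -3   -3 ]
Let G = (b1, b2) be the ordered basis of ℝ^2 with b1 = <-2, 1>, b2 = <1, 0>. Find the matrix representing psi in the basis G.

Let P have columns b1, b2. Then [psi]_G = P^(-1) A P.
Here det P = -1, so P^(-1) is integer; computing A P first and then P^(-1)(A P) gives [[3, -3], [1, -3]].

[[3, -3], [1, -3]]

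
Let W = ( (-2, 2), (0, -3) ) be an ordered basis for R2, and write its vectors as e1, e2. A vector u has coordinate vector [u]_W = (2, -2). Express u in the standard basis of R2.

u = M [u]_W, where M has columns e1, e2.
Carrying out the matrix-vector product, u = (-4, 10).

(-4, 10)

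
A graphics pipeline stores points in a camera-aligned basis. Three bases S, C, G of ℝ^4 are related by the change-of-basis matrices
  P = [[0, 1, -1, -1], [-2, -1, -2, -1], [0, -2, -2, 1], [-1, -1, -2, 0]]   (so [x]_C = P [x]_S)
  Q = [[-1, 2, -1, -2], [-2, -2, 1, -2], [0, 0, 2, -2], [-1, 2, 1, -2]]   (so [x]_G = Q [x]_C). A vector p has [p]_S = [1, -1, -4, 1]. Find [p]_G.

[-17, -21, 6, 5]

First [p]_C = P [p]_S = [2, 6, 11, 8].
Then [p]_G = Q [p]_C = [-17, -21, 6, 5].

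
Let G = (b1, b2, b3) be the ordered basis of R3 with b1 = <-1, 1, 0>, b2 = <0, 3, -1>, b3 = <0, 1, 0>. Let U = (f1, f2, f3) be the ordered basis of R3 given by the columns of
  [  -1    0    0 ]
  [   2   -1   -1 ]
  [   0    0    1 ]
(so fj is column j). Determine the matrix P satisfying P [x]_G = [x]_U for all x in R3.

[[1, 0, 0], [1, -2, -1], [0, -1, 0]]

Let M have columns bj and N have columns fj. Then for every x, N [x]_U = x = M [x]_G, so P = N^(-1) M.
Since det N = 1, N^(-1) has integer entries; multiplying gives P = [[1, 0, 0], [1, -2, -1], [0, -1, 0]].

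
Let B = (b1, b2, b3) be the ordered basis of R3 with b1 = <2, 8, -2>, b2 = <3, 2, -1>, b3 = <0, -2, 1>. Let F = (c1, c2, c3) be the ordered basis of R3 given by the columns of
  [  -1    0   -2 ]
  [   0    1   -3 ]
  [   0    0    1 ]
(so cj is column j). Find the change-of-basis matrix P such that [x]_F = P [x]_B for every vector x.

[[2, -1, -2], [2, -1, 1], [-2, -1, 1]]

Take x = bj: its B-coordinates are the j-th standard unit vector, so P e_j — column j of P — equals [bj]_F.
b1 = 2c1 + 2c2 - 2c3, giving column 1 = <2, 2, -2>; repeating for each j gives P = [[2, -1, -2], [2, -1, 1], [-2, -1, 1]].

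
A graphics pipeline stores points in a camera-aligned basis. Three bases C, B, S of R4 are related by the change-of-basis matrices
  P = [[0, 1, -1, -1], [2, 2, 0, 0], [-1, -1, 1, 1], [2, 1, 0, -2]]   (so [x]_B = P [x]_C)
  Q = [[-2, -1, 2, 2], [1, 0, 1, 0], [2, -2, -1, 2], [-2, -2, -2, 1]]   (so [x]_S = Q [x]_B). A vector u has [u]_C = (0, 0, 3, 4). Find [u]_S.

(12, 0, -37, -8)

First [u]_B = P [u]_C = (-7, 0, 7, -8).
Then [u]_S = Q [u]_B = (12, 0, -37, -8).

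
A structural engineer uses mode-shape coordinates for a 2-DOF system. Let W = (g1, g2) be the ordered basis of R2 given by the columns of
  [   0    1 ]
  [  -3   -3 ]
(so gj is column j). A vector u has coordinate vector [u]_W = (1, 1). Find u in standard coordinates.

(1, -6)

u = M [u]_W, where M has columns g1, g2.
Carrying out the matrix-vector product, u = (1, -6).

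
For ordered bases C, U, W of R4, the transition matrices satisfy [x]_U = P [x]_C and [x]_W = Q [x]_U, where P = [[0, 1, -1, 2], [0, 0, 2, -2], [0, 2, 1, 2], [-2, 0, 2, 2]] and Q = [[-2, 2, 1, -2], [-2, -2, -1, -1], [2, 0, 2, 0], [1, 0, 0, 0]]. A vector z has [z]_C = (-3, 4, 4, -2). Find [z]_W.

First [z]_U = P [z]_C = (-4, 12, 8, 10).
Then [z]_W = Q [z]_U = (20, -34, 8, -4).

(20, -34, 8, -4)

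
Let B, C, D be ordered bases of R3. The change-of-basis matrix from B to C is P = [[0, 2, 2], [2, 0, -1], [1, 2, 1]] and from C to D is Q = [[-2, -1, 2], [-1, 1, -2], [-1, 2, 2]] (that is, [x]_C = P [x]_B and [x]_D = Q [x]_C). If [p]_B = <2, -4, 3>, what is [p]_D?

<-3, 9, -2>

First [p]_C = P [p]_B = <-2, 1, -3>.
Then [p]_D = Q [p]_C = <-3, 9, -2>.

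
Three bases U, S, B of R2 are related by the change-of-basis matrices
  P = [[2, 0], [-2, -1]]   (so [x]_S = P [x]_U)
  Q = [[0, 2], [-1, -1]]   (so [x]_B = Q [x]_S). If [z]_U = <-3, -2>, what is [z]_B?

Composing the changes, [z]_B = Q P [z]_U.
Q P = [[-4, -2], [0, 1]]; applying this to <-3, -2> gives <16, -2>.

<16, -2>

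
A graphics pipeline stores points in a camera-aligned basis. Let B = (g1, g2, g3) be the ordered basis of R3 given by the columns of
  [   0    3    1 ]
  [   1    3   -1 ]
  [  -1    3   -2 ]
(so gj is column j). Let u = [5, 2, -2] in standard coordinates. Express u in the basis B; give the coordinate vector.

[1, 1, 2]

We seek scalars with c_1 g1 + ... + c_3 g3 = u; equivalently solve M c = u where the columns of M are g1, ..., g3.
Gaussian elimination on [M | u] yields c = (1, 1, 2).
Check: g1 + g2 + 2g3 = [5, 2, -2].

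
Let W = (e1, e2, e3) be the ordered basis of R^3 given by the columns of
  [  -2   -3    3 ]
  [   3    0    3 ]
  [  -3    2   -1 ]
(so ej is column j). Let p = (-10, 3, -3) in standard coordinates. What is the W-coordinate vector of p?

(2, 1, -1)

[p]_W is the unique c with M c = p, where M has columns e1, ..., e3.
Row-reducing the augmented matrix [M | p] gives c = (2, 1, -1).
Check: 2e1 + e2 - e3 = (-10, 3, -3).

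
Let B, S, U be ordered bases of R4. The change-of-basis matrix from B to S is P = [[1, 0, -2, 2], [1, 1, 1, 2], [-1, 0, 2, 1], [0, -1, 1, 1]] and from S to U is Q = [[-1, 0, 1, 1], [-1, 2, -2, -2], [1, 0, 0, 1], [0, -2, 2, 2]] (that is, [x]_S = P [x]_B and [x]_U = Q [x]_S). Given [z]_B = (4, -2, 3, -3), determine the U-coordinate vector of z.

(9, 4, -6, 4)

Composing the changes, [z]_U = Q P [z]_B.
Q P = [[-2, -1, 5, 0], [3, 4, -2, -2], [1, -1, -1, 3], [-4, -4, 4, 0]]; applying this to (4, -2, 3, -3) gives (9, 4, -6, 4).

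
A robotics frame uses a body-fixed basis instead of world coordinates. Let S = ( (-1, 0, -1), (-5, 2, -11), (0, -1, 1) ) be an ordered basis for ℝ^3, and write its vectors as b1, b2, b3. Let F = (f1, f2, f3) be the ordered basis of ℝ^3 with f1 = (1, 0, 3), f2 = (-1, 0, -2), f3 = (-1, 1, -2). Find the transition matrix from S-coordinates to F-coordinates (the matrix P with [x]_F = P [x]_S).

[[1, -1, 1], [2, 2, 2], [0, 2, -1]]

Column j of P is [bj]_F, since P maps S-coordinates to F-coordinates.
Expressing b1 in F: b1 = f1 + 2f2 + 0·f3, so column 1 of P is (1, 2, 0).
Doing the same for each bj gives P = [[1, -1, 1], [2, 2, 2], [0, 2, -1]].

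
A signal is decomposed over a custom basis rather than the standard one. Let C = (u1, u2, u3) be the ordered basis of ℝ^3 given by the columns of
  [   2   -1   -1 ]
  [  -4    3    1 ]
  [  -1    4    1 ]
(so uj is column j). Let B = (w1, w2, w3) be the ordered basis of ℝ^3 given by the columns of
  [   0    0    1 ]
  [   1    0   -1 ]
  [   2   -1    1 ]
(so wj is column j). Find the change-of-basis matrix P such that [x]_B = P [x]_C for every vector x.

Let M have columns uj and N have columns wj. Then for every x, N [x]_B = x = M [x]_C, so P = N^(-1) M.
Since det N = -1, N^(-1) has integer entries; multiplying gives P = [[-2, 2, 0], [-1, -1, -2], [2, -1, -1]].

[[-2, 2, 0], [-1, -1, -2], [2, -1, -1]]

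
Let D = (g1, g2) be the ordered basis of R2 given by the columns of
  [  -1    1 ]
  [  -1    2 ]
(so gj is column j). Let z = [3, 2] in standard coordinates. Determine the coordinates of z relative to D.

[z]_D is the unique c with M c = z, where M has columns g1, g2.
System: -c_1 + c_2 = 3, -c_1 + 2c_2 = 2; solving gives c_1 = -4, c_2 = -1.
Check: -4g1 - g2 = [3, 2].

[-4, -1]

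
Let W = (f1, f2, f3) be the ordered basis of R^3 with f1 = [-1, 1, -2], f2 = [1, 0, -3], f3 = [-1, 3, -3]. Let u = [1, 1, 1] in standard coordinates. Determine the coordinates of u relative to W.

We seek scalars with c_1 f1 + ... + c_3 f3 = u; equivalently solve M c = u where the columns of M are f1, ..., f3.
Solving this 3x3 system gives c = (-2, 0, 1).
Check: -2f1 + 0·f2 + f3 = [1, 1, 1].

[-2, 0, 1]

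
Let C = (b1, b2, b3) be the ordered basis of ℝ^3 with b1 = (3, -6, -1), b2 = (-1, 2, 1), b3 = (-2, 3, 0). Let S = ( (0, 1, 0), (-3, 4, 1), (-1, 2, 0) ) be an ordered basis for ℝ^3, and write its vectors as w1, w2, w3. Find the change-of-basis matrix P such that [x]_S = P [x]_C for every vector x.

[[-2, 2, -1], [-1, 1, 0], [0, -2, 2]]

Let M have columns bj and N have columns wj. Then for every x, N [x]_S = x = M [x]_C, so P = N^(-1) M.
Since det N = -1, N^(-1) has integer entries; multiplying gives P = [[-2, 2, -1], [-1, 1, 0], [0, -2, 2]].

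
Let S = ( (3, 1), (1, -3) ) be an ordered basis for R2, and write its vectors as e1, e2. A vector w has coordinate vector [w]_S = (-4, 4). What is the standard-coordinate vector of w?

By definition w = -4e1 + 4e2.
Summing componentwise gives (-8, -16).

(-8, -16)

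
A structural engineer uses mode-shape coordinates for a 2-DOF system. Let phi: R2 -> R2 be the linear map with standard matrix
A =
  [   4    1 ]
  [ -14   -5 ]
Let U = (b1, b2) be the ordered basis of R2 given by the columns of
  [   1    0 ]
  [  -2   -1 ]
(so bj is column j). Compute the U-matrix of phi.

With P the matrix whose columns are b1, b2, [phi]_U = P^(-1) A P.
Column by column: phi(b1) = A b1 = [2, -4]; its U-coordinates [2, 0] give column 1.
Continuing for each basis vector yields [phi]_U = [[2, -1], [0, -3]].

[[2, -1], [0, -3]]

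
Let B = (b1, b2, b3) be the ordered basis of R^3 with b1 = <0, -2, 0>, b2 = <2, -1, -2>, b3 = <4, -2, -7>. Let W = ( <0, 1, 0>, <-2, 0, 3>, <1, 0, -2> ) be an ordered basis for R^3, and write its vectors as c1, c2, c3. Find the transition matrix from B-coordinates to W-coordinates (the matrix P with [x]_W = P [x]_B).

Let M have columns bj and N have columns cj. Then for every x, N [x]_W = x = M [x]_B, so P = N^(-1) M.
Since det N = -1, N^(-1) has integer entries; multiplying gives P = [[-2, -1, -2], [0, -2, -1], [0, -2, 2]].

[[-2, -1, -2], [0, -2, -1], [0, -2, 2]]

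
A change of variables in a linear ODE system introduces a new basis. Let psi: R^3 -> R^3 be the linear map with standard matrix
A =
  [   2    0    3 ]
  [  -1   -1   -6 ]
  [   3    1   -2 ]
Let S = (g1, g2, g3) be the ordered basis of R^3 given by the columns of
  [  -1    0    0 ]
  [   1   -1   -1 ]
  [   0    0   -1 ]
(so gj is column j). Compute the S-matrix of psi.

[[2, 0, 3], [0, -2, -3], [2, 1, -1]]

With P the matrix whose columns are g1, ..., g3, [psi]_S = P^(-1) A P.
Column by column: psi(g1) = A g1 = (-2, 0, -2); its S-coordinates (2, 0, 2) give column 1.
Continuing for each basis vector yields [psi]_S = [[2, 0, 3], [0, -2, -3], [2, 1, -1]].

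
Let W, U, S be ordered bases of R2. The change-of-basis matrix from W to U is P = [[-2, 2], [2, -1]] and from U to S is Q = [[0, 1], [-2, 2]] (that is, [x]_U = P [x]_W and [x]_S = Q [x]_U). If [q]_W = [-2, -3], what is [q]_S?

[-1, 2]

Apply P to get U-coordinates [-2, -1], then Q to get S-coordinates.
The result is [q]_S = [-1, 2].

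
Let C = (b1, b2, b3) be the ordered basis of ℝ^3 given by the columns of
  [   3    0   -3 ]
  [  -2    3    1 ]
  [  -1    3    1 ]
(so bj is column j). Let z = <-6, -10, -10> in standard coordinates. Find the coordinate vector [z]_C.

<0, -4, 2>

[z]_C is the unique c with M c = z, where M has columns b1, ..., b3.
Row-reducing the augmented matrix [M | z] gives c = (0, -4, 2).
Check: 0·b1 - 4b2 + 2b3 = <-6, -10, -10>.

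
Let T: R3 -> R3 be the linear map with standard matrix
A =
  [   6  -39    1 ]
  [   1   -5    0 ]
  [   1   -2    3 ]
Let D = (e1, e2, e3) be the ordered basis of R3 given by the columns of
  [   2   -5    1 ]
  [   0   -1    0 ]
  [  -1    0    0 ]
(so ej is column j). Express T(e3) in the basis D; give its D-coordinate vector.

Column 3 of [T]_D is the D-coordinate vector of T(e3).
In standard coordinates T(e3) = A e3 = (6, 1, 1).
Converting to D: (6, 1, 1) = -e1 - e2 + 3e3, so the coordinate vector is (-1, -1, 3).

(-1, -1, 3)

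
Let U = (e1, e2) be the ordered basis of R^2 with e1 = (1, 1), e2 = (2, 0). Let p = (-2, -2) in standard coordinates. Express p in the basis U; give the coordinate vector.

(-2, 0)

Write p = c_1 e1 + c_2 e2 and solve for the c_i.
System: c_1 + 2c_2 = -2, c_1 + 0c_2 = -2; solving gives c_1 = -2, c_2 = 0.
Check: -2e1 + 0·e2 = (-2, -2).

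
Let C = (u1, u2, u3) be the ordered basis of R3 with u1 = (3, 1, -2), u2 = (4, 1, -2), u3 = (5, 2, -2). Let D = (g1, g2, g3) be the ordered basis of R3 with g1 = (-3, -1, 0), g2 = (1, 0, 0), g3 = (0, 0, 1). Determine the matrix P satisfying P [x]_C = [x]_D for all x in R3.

[[-1, -1, -2], [0, 1, -1], [-2, -2, -2]]

Let M have columns uj and N have columns gj. Then for every x, N [x]_D = x = M [x]_C, so P = N^(-1) M.
Since det N = 1, N^(-1) has integer entries; multiplying gives P = [[-1, -1, -2], [0, 1, -1], [-2, -2, -2]].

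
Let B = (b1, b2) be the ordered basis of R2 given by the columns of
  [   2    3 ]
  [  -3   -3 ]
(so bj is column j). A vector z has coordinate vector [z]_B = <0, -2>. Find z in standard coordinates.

<-6, 6>

z = M [z]_B, where M has columns b1, b2.
Carrying out the matrix-vector product, z = <-6, 6>.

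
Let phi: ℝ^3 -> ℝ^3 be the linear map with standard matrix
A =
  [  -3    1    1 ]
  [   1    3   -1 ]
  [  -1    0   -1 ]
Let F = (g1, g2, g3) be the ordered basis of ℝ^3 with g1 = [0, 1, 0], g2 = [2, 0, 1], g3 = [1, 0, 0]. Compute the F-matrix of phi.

With P the matrix whose columns are g1, ..., g3, [phi]_F = P^(-1) A P.
Column by column: phi(g1) = A g1 = [1, 3, 0]; its F-coordinates [3, 0, 1] give column 1.
Continuing for each basis vector yields [phi]_F = [[3, 1, 1], [0, -3, -1], [1, 1, -1]].

[[3, 1, 1], [0, -3, -1], [1, 1, -1]]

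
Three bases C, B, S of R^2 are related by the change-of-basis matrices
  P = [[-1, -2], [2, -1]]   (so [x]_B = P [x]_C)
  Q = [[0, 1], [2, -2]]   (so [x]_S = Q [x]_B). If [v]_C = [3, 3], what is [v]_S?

Apply P to get B-coordinates [-9, 3], then Q to get S-coordinates.
The result is [v]_S = [3, -24].

[3, -24]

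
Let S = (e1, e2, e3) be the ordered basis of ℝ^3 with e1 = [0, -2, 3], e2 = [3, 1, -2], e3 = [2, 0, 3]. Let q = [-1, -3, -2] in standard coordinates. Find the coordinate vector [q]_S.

[q]_S is the unique c with M c = q, where M has columns e1, ..., e3.
Gaussian elimination on [M | q] yields c = (2, 1, -2).
Check: 2e1 + e2 - 2e3 = [-1, -3, -2].

[2, 1, -2]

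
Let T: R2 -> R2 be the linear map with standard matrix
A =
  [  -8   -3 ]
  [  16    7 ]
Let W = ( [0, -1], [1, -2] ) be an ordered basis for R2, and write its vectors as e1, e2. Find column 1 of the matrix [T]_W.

Compute T(e1) = A e1 = [3, -7] in standard coordinates.
Then write this in W-coordinates: solve for y in y_1 e1 + y_2 e2 = [3, -7].
This gives y = [1, 3], which is column 1 of [T]_W.

[1, 3]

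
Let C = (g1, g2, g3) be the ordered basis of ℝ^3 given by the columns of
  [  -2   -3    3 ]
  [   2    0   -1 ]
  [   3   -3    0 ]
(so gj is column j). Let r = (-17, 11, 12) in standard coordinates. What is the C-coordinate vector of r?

(4, 0, -3)

[r]_C is the unique c with M c = r, where M has columns g1, ..., g3.
Solving this 3x3 system gives c = (4, 0, -3).
Check: 4g1 + 0·g2 - 3g3 = (-17, 11, 12).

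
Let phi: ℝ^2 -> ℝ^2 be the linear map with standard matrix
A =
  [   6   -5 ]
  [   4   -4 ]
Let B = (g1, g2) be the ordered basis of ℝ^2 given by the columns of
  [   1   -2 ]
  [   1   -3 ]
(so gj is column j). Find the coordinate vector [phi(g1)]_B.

Compute phi(g1) = A g1 = [1, 0] in standard coordinates.
Then write this in B-coordinates: solve for y in y_1 g1 + y_2 g2 = [1, 0].
This gives y = [3, 1], which is column 1 of [phi]_B.

[3, 1]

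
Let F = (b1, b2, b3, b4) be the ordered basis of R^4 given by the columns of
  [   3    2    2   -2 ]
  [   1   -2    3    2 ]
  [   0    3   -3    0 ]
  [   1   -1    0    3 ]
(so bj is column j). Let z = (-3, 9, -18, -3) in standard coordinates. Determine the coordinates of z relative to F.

(-1, -4, 2, -2)

[z]_F is the unique c with M c = z, where M has columns b1, ..., b4.
Row-reducing the augmented matrix [M | z] gives c = (-1, -4, 2, -2).
Check: -b1 - 4b2 + 2b3 - 2b4 = (-3, 9, -18, -3).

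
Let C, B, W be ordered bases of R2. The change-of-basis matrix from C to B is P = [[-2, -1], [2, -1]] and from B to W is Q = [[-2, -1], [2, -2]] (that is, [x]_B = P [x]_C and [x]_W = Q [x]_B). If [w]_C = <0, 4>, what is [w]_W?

First [w]_B = P [w]_C = <-4, -4>.
Then [w]_W = Q [w]_B = <12, 0>.

<12, 0>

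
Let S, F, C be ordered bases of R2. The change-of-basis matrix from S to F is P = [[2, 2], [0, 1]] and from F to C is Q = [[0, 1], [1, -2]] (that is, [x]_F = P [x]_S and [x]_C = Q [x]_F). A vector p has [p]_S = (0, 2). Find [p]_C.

Composing the changes, [p]_C = Q P [p]_S.
Q P = [[0, 1], [2, 0]]; applying this to (0, 2) gives (2, 0).

(2, 0)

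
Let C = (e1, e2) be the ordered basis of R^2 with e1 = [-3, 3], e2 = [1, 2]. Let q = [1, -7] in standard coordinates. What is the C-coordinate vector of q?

We seek scalars with c_1 e1 + c_2 e2 = q; equivalently solve M c = q where the columns of M are e1, e2.
System: -3c_1 + c_2 = 1, 3c_1 + 2c_2 = -7; solving gives c_1 = -1, c_2 = -2.
Check: -e1 - 2e2 = [1, -7].

[-1, -2]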